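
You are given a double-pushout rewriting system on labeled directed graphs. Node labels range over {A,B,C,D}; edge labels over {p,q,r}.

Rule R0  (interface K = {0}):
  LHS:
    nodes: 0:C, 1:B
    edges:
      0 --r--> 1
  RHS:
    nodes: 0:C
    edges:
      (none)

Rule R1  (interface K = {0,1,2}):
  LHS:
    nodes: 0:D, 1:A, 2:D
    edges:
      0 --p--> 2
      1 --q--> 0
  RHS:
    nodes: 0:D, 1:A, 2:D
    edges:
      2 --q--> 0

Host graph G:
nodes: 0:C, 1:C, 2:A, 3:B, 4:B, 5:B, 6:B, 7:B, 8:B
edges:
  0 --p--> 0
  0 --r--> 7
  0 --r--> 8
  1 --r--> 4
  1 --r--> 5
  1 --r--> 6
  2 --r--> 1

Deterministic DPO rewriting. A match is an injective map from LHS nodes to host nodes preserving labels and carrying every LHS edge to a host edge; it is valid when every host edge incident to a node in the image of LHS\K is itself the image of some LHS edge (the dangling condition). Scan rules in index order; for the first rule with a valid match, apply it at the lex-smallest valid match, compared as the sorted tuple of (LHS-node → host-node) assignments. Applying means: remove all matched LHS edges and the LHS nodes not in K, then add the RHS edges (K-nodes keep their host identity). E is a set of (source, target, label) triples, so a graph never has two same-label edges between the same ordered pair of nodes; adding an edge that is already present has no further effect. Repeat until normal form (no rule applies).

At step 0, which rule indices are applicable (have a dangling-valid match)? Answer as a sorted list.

R0: 5 valid matches — {0↦0, 1↦7}, {0↦0, 1↦8}, {0↦1, 1↦4} (+2 more)
R1: no valid match — LHS pattern not found

Answer: [R0]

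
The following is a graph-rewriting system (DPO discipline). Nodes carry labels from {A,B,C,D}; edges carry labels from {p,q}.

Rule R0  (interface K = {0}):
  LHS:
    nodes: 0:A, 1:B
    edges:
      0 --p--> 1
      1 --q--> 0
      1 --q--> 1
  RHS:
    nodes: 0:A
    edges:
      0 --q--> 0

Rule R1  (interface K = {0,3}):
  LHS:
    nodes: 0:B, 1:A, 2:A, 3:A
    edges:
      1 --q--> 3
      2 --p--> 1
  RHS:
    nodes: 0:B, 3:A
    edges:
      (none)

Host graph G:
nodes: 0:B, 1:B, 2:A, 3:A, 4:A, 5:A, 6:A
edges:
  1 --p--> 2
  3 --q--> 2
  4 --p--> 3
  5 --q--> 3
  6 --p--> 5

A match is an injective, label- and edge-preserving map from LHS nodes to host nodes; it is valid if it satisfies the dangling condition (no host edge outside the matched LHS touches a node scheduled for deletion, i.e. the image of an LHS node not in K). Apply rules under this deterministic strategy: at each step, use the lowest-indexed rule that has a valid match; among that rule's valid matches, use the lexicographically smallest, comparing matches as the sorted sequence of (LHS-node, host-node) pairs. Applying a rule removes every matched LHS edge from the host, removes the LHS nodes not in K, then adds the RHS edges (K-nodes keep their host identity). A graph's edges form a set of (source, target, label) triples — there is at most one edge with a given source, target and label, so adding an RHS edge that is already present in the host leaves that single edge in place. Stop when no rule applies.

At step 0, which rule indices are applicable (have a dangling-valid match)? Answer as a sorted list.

Answer: [R1]

Steps:
R0: no valid match — LHS pattern not found
R1: 2 valid matches — {0↦0, 1↦5, 2↦6, 3↦3}, {0↦1, 1↦5, 2↦6, 3↦3}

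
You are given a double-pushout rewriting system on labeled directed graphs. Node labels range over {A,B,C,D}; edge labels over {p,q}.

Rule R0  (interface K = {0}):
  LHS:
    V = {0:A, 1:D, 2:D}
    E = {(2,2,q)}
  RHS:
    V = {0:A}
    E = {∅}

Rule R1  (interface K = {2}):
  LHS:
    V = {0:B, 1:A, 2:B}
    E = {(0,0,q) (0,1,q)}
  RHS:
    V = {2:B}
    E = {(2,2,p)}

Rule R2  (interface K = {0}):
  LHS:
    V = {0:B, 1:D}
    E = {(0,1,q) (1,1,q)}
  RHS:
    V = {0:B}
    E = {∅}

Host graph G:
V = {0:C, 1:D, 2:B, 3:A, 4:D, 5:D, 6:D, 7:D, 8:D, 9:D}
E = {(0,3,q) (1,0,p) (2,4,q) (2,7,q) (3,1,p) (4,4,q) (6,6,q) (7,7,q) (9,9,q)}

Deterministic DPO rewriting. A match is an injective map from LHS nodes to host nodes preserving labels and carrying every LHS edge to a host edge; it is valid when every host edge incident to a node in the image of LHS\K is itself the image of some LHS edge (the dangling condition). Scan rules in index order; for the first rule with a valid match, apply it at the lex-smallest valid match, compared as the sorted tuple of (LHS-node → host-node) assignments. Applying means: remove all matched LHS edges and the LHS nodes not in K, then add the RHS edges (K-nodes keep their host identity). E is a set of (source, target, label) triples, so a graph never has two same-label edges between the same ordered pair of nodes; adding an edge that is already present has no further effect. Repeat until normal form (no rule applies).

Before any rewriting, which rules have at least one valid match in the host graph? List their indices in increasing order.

Answer: [R0,R2]

Steps:
R0: 4 valid matches — {0↦3, 1↦5, 2↦6}, {0↦3, 1↦5, 2↦9}, {0↦3, 1↦8, 2↦6} (+1 more)
R1: no valid match — LHS pattern not found
R2: 2 valid matches — {0↦2, 1↦4}, {0↦2, 1↦7}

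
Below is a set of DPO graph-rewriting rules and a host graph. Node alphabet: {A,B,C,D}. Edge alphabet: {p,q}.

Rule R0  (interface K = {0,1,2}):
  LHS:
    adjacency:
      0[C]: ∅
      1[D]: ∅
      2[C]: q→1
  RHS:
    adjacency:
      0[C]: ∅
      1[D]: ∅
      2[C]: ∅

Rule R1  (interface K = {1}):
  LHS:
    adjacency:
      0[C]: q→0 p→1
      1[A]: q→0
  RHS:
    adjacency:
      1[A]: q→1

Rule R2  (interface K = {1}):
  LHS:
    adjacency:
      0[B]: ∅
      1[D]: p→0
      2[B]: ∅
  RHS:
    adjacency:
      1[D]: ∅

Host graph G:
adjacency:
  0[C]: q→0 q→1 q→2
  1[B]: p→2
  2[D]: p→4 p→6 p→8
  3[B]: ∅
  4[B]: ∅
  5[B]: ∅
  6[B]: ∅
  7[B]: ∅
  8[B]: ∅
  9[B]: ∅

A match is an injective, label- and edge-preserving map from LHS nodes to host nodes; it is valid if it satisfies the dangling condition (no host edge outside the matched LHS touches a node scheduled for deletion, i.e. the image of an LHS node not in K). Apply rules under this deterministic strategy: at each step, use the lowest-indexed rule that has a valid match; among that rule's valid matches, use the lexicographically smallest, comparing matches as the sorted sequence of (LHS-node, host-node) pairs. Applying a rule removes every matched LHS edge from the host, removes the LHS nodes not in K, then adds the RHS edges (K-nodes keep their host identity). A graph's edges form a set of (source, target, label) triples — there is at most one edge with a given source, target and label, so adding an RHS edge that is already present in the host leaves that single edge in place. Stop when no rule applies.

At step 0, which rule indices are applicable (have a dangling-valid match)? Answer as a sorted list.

R0: no valid match — LHS pattern not found
R1: no valid match — LHS pattern not found
R2: 12 valid matches — {0↦4, 1↦2, 2↦3}, {0↦4, 1↦2, 2↦5}, {0↦4, 1↦2, 2↦7} (+9 more)

Answer: [R2]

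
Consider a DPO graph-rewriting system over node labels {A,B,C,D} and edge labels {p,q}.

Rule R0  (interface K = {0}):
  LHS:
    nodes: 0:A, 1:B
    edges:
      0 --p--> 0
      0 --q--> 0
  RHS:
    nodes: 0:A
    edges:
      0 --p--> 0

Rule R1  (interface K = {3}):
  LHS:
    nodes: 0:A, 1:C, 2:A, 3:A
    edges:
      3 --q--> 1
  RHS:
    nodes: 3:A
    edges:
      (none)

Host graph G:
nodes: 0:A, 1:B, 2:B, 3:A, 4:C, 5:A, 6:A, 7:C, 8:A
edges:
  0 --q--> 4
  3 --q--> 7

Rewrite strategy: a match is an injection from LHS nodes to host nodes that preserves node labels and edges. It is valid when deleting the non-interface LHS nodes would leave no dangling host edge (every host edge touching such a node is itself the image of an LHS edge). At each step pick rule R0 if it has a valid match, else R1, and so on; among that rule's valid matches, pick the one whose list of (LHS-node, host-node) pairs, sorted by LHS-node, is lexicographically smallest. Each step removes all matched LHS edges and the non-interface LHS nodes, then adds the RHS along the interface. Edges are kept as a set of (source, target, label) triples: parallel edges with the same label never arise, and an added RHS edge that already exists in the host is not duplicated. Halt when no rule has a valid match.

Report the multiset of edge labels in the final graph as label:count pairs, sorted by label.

Answer: (no edges)

Rewrite trace:
[0] host  ⇒  9 nodes, 2 edges  {0-q->4 3-q->7}
[1] R1 @ {0↦5, 1↦4, 2↦6, 3↦0}  ⇒  6 nodes, 1 edges  {3-q->7}
[2] R1 @ {0↦0, 1↦7, 2↦8, 3↦3}  ⇒  3 nodes, 0 edges  {∅}
final graph: no rule applies after step 2
NF edges: []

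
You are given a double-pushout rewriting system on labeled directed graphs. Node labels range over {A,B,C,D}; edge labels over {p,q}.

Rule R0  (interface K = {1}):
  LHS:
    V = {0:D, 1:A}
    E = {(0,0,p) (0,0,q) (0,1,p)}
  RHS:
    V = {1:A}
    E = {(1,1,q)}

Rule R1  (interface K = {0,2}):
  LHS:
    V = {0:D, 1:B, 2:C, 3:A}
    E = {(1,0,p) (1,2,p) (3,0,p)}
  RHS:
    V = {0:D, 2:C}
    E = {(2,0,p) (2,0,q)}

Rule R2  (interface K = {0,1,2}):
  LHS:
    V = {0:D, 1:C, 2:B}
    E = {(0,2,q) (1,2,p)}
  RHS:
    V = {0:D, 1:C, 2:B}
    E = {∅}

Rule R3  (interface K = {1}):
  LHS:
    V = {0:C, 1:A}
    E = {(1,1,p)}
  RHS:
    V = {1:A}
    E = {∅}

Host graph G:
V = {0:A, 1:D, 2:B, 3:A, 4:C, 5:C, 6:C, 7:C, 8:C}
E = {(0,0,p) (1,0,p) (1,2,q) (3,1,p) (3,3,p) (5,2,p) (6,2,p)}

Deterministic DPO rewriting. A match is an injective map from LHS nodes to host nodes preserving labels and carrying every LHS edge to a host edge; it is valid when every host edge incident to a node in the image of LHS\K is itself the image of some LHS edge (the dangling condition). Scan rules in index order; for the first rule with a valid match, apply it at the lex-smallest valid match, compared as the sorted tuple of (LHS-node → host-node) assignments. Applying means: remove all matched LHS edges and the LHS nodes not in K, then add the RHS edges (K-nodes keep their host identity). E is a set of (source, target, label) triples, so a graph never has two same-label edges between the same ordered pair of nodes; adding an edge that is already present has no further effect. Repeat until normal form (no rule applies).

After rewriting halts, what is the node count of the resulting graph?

Answer: 7

Rewrite trace:
[0] host  ⇒  9 nodes, 7 edges  {0-p->0 1-p->0 1-q->2 3-p->1 3-p->3 5-p->2 6-p->2}
[1] R2 @ {0↦1, 1↦5, 2↦2}  ⇒  9 nodes, 5 edges  {0-p->0 1-p->0 3-p->1 3-p->3 6-p->2}
[2] R3 @ {0↦4, 1↦0}  ⇒  8 nodes, 4 edges  {1-p->0 3-p->1 3-p->3 6-p->2}
[3] R3 @ {0↦5, 1↦3}  ⇒  7 nodes, 3 edges  {1-p->0 3-p->1 6-p->2}
normal form: no rule applies after step 3
NF nodes: {0:A, 1:D, 2:B, 3:A, 6:C, 7:C, 8:C}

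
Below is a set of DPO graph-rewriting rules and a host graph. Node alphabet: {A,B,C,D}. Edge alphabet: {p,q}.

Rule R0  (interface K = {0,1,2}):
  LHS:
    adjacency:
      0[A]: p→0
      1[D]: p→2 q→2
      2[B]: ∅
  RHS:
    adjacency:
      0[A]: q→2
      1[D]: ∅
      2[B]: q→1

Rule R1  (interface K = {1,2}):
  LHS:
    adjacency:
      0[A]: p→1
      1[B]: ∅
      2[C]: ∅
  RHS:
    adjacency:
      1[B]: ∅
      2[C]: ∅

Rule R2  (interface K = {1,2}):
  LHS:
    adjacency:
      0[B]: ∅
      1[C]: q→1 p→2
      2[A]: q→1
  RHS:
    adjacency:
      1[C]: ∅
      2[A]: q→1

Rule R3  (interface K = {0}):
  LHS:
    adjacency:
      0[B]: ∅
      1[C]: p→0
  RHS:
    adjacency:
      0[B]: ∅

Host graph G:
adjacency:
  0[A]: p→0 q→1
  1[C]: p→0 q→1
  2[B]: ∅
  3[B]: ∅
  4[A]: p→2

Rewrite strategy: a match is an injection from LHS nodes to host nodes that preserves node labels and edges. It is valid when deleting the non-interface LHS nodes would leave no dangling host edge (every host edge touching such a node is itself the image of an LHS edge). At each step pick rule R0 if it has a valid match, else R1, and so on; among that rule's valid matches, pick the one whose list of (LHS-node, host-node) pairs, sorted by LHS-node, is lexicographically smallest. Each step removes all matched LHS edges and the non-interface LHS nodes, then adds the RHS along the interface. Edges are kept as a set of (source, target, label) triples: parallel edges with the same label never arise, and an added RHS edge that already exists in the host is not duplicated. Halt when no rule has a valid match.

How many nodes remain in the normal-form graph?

Answer: 3

Steps:
initial: |V|=5 |E|=5  E = 0-p->0 0-q->1 1-p->0 1-q->1 4-p->2
step 1: apply R1 at {0↦4, 1↦2, 2↦1}  → |V|=4 |E|=4  E = 0-p->0 0-q->1 1-p->0 1-q->1
step 2: apply R2 at {0↦2, 1↦1, 2↦0}  → |V|=3 |E|=2  E = 0-p->0 0-q->1
normal form: no rule applies after step 2
NF nodes: {0:A, 1:C, 3:B}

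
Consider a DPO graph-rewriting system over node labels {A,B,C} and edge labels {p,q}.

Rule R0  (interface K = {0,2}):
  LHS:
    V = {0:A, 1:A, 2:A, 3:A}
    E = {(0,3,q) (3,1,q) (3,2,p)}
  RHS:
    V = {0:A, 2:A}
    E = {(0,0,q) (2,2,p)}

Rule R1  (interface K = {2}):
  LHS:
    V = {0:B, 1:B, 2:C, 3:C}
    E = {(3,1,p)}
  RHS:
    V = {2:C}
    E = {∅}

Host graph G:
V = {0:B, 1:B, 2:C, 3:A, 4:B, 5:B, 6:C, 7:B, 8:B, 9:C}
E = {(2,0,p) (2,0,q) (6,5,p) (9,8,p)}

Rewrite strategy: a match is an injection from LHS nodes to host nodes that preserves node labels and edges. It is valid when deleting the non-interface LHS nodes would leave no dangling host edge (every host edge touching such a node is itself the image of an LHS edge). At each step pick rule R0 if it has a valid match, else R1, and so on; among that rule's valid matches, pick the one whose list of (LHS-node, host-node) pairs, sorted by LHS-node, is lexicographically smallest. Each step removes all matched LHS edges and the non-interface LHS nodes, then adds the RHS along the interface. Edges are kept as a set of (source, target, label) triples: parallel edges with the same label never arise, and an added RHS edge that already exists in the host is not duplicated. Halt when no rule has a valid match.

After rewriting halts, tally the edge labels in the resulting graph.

[0] host  ⇒  10 nodes, 4 edges  {2-p->0 2-q->0 6-p->5 9-p->8}
[1] R1 @ {0↦1, 1↦5, 2↦2, 3↦6}  ⇒  7 nodes, 3 edges  {2-p->0 2-q->0 9-p->8}
[2] R1 @ {0↦4, 1↦8, 2↦2, 3↦9}  ⇒  4 nodes, 2 edges  {2-p->0 2-q->0}
halt: no rule applies after step 2
NF edges: [(2, 0, 'p'), (2, 0, 'q')]

Answer: p:1 q:1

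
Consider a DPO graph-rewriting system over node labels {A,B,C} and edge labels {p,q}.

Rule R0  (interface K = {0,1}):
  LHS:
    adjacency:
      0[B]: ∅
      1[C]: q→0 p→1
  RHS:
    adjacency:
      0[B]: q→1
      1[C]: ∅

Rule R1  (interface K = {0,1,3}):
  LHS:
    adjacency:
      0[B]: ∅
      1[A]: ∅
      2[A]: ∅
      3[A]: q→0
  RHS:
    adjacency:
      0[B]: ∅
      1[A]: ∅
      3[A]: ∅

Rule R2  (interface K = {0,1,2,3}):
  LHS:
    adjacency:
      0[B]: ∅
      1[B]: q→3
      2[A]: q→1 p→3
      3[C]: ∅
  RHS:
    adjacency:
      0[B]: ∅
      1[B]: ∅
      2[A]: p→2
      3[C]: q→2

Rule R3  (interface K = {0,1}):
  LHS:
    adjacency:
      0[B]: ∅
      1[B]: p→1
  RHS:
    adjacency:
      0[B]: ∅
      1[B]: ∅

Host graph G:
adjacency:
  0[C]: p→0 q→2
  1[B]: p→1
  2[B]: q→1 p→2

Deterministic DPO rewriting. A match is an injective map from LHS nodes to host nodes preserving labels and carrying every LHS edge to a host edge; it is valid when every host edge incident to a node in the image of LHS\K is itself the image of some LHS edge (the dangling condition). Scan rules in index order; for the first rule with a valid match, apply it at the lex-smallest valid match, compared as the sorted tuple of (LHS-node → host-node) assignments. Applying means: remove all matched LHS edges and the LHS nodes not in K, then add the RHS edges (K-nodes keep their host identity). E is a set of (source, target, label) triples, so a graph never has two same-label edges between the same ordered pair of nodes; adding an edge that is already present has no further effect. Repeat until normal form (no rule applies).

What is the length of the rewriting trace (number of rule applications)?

initial: |V|=3 |E|=5  E = 0-p->0 0-q->2 1-p->1 2-q->1 2-p->2
step 1: apply R0 at {0↦2, 1↦0}  → |V|=3 |E|=4  E = 1-p->1 2-q->0 2-q->1 2-p->2
step 2: apply R3 at {0↦1, 1↦2}  → |V|=3 |E|=3  E = 1-p->1 2-q->0 2-q->1
step 3: apply R3 at {0↦2, 1↦1}  → |V|=3 |E|=2  E = 2-q->0 2-q->1
halt: no rule applies after step 3

Answer: 3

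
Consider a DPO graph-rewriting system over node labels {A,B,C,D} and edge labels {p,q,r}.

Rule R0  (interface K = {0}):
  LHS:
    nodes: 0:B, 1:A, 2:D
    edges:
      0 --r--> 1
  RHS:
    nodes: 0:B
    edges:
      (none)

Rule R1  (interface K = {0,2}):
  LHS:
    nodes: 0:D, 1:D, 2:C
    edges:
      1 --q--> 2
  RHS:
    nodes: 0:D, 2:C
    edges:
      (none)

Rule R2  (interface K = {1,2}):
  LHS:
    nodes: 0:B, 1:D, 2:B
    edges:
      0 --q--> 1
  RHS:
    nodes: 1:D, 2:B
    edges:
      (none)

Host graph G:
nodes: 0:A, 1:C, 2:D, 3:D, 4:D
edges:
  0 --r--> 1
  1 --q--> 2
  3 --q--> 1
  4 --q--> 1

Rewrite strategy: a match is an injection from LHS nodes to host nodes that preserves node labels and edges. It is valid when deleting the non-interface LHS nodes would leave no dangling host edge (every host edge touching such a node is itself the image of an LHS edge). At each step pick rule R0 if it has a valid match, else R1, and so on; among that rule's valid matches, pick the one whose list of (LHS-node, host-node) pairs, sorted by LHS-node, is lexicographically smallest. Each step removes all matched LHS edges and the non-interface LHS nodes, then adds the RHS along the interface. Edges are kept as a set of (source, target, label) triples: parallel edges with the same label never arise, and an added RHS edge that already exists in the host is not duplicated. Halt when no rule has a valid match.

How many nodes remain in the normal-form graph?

initial: |V|=5 |E|=4  E = 0-r->1 1-q->2 3-q->1 4-q->1
step 1: apply R1 at {0↦2, 1↦3, 2↦1}  → |V|=4 |E|=3  E = 0-r->1 1-q->2 4-q->1
step 2: apply R1 at {0↦2, 1↦4, 2↦1}  → |V|=3 |E|=2  E = 0-r->1 1-q->2
final graph: no rule applies after step 2
NF nodes: {0:A, 1:C, 2:D}

Answer: 3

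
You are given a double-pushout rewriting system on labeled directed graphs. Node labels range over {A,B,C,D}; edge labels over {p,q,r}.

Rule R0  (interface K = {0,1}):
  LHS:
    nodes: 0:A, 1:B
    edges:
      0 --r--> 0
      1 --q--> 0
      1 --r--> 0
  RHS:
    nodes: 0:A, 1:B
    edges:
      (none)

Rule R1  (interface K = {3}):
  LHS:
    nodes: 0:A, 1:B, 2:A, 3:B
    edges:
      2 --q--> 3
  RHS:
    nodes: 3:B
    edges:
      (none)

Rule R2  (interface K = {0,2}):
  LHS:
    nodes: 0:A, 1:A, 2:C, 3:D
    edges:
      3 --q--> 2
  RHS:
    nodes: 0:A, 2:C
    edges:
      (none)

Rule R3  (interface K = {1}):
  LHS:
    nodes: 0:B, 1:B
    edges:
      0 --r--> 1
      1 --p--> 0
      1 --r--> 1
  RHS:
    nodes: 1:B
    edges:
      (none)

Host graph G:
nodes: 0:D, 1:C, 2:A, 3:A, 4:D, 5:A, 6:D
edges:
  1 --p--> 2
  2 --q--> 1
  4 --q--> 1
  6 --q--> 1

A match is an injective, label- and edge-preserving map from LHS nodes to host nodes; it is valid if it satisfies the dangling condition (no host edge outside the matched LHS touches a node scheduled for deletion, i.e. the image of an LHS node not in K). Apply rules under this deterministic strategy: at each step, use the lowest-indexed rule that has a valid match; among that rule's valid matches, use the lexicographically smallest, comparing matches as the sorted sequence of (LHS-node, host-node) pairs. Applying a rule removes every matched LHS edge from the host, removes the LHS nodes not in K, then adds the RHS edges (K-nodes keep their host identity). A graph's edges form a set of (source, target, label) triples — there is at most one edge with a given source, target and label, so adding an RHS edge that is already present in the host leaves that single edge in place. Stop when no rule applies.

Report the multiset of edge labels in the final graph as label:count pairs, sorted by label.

start.  V:7 E:4  edges: 1-p->2 2-q->1 4-q->1 6-q->1
1. fire R2 via {0↦2, 1↦3, 2↦1, 3↦4}  →  V:5 E:3  edges: 1-p->2 2-q->1 6-q->1
2. fire R2 via {0↦2, 1↦5, 2↦1, 3↦6}  →  V:3 E:2  edges: 1-p->2 2-q->1
final graph: no rule applies after step 2
NF edges: [(1, 2, 'p'), (2, 1, 'q')]

Answer: p:1 q:1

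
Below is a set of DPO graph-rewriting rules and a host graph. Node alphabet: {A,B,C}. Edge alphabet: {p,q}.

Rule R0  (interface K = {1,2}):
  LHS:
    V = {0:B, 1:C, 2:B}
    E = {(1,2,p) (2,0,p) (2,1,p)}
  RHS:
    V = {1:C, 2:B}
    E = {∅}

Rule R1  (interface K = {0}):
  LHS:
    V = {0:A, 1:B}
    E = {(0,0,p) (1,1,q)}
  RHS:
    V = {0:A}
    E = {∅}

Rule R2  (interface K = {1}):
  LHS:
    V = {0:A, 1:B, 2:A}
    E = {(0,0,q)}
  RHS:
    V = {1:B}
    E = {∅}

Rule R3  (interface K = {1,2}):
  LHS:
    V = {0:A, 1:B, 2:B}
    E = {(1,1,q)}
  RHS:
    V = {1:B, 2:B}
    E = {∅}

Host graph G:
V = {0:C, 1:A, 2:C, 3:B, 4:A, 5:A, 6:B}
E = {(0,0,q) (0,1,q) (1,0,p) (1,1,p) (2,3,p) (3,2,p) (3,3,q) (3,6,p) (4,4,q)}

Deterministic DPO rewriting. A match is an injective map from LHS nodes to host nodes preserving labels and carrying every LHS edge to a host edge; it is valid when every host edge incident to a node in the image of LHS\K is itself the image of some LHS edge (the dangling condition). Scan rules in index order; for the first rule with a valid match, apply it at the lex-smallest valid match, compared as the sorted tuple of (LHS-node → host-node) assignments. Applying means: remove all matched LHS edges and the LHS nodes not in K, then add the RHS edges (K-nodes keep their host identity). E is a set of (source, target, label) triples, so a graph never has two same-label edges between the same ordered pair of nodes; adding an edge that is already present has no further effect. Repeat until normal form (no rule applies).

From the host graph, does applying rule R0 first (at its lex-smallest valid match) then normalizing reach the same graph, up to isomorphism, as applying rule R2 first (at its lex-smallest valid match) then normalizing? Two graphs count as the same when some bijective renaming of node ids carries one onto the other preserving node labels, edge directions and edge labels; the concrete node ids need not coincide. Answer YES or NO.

branch R0-first: apply at {0↦6, 1↦2, 2↦3} → |E|=6, then 1 more step(s) → NF |V|=5 |E|=4 V={0:C, 1:A, 2:C, 4:A, 5:A} E=0-q->0 0-q->1 1-p->0 4-q->4
branch R2-first: apply at {0↦4, 1↦3, 2↦5} → |E|=8, then 2 more step(s) → NF |V|=3 |E|=3 V={0:C, 1:A, 2:C} E=0-q->0 0-q->1 1-p->0
graphs not isomorphic

Answer: NO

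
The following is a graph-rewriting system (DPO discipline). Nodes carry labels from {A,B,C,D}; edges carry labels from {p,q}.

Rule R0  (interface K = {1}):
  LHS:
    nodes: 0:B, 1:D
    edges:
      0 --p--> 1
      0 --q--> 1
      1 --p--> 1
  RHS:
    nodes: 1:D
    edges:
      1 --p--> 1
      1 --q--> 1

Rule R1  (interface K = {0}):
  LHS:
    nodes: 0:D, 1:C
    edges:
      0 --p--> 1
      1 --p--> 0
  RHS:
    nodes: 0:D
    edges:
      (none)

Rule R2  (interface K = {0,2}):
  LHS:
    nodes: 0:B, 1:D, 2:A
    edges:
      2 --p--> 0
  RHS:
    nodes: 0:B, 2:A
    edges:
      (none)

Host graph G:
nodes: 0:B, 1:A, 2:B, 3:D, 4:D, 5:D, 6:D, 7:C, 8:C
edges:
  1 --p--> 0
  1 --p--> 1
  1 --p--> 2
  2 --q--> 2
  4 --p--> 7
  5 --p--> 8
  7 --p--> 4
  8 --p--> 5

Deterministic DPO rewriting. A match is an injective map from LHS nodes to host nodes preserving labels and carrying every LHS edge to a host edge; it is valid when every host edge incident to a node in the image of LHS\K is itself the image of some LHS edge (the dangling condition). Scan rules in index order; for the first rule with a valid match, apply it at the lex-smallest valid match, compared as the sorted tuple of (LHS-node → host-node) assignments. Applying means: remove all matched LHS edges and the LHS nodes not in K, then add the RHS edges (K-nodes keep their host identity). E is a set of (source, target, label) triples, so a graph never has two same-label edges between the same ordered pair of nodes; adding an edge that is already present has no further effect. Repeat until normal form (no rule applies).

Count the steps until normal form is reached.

Answer: 4

Steps:
[0] host  ⇒  9 nodes, 8 edges  {1-p->0 1-p->1 1-p->2 2-q->2 4-p->7 5-p->8 7-p->4 8-p->5}
[1] R1 @ {0↦4, 1↦7}  ⇒  8 nodes, 6 edges  {1-p->0 1-p->1 1-p->2 2-q->2 5-p->8 8-p->5}
[2] R1 @ {0↦5, 1↦8}  ⇒  7 nodes, 4 edges  {1-p->0 1-p->1 1-p->2 2-q->2}
[3] R2 @ {0↦0, 1↦3, 2↦1}  ⇒  6 nodes, 3 edges  {1-p->1 1-p->2 2-q->2}
[4] R2 @ {0↦2, 1↦4, 2↦1}  ⇒  5 nodes, 2 edges  {1-p->1 2-q->2}
halt: no rule applies after step 4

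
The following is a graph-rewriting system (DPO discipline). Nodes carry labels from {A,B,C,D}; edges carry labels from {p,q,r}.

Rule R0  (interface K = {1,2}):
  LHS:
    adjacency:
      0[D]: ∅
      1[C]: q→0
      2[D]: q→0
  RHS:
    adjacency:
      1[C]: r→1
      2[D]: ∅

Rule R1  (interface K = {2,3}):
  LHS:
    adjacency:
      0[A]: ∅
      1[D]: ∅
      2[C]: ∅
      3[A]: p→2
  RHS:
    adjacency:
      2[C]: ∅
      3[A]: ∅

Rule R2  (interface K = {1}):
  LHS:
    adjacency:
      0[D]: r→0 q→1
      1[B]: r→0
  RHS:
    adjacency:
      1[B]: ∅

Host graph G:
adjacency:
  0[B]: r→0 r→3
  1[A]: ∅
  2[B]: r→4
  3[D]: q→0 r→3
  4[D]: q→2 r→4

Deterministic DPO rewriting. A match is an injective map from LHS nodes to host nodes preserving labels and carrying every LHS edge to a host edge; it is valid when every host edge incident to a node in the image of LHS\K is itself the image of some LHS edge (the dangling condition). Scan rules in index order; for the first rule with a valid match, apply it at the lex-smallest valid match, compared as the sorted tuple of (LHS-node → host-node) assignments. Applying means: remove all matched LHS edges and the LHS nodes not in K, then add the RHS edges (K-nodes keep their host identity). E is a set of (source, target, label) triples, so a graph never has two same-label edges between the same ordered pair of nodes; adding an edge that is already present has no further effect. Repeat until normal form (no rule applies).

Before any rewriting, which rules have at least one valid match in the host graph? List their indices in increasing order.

Answer: [R2]

Steps:
R0: no valid match — LHS pattern not found
R1: no valid match — LHS pattern not found
R2: 2 valid matches — {0↦3, 1↦0}, {0↦4, 1↦2}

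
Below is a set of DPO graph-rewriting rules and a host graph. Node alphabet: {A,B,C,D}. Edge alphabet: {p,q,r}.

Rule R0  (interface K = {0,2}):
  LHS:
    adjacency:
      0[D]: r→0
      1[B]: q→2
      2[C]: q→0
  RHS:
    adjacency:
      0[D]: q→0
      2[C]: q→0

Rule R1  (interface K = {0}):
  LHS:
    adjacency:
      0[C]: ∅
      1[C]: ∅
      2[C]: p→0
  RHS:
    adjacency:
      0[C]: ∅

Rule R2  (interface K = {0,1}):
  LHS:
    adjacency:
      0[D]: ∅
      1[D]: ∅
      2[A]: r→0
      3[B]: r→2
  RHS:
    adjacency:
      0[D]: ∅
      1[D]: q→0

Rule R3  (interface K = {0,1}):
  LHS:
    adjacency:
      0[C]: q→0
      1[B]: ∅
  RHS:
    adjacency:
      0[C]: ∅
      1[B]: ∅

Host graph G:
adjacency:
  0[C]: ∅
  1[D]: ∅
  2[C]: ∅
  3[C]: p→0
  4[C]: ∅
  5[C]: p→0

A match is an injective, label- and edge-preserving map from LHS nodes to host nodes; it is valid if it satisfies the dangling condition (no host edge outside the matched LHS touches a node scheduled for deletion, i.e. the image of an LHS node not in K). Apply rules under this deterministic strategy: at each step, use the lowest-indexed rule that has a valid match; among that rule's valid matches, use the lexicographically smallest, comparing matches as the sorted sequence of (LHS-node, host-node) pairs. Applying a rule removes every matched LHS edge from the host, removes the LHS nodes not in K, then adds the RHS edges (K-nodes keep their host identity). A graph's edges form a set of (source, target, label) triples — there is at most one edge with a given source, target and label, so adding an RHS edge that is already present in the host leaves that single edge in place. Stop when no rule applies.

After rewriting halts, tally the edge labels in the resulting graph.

Answer: (no edges)

Steps:
initial: |V|=6 |E|=2  E = 3-p->0 5-p->0
step 1: apply R1 at {0↦0, 1↦2, 2↦3}  → |V|=4 |E|=1  E = 5-p->0
step 2: apply R1 at {0↦0, 1↦4, 2↦5}  → |V|=2 |E|=0  E = ∅
normal form: no rule applies after step 2
NF edges: []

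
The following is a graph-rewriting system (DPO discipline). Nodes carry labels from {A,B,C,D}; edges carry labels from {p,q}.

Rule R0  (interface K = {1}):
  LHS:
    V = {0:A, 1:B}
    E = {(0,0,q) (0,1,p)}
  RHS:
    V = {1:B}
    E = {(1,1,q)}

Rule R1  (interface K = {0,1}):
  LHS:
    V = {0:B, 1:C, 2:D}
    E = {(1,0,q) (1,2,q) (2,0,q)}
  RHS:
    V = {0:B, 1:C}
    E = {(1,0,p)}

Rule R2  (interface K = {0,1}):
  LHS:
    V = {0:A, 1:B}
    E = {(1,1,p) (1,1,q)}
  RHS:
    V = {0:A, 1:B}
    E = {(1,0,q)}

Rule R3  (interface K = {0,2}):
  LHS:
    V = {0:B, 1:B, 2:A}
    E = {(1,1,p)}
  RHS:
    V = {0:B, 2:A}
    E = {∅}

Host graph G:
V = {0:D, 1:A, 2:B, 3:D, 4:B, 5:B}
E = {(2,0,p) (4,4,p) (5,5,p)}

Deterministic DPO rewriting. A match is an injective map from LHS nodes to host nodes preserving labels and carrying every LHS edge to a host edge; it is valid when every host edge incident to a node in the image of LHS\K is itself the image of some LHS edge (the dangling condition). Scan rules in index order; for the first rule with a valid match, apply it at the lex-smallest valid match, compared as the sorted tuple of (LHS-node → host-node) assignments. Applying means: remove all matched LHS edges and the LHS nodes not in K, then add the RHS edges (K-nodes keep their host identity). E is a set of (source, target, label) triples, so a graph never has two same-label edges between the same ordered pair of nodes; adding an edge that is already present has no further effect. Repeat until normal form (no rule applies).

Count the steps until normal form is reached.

[0] host  ⇒  6 nodes, 3 edges  {2-p->0 4-p->4 5-p->5}
[1] R3 @ {0↦2, 1↦4, 2↦1}  ⇒  5 nodes, 2 edges  {2-p->0 5-p->5}
[2] R3 @ {0↦2, 1↦5, 2↦1}  ⇒  4 nodes, 1 edges  {2-p->0}
normal form: no rule applies after step 2

Answer: 2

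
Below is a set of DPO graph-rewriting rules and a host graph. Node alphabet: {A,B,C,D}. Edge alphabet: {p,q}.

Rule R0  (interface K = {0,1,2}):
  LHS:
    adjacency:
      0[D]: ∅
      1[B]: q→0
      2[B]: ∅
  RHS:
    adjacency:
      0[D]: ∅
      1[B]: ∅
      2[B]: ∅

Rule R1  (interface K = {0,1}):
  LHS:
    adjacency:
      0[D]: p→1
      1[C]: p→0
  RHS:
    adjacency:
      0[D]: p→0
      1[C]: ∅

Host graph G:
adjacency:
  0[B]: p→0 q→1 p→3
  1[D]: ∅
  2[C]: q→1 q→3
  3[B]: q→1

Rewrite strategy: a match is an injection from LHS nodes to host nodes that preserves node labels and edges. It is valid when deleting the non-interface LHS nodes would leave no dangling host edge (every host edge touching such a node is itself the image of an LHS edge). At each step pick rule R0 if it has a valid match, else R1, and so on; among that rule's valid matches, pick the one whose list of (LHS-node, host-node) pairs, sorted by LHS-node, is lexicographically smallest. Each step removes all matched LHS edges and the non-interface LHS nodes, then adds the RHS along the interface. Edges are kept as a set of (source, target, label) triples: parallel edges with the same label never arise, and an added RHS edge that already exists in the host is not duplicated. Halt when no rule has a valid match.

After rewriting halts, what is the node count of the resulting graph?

initial: |V|=4 |E|=6  E = 0-p->0 0-q->1 0-p->3 2-q->1 2-q->3 3-q->1
step 1: apply R0 at {0↦1, 1↦0, 2↦3}  → |V|=4 |E|=5  E = 0-p->0 0-p->3 2-q->1 2-q->3 3-q->1
step 2: apply R0 at {0↦1, 1↦3, 2↦0}  → |V|=4 |E|=4  E = 0-p->0 0-p->3 2-q->1 2-q->3
halt: no rule applies after step 2
NF nodes: {0:B, 1:D, 2:C, 3:B}

Answer: 4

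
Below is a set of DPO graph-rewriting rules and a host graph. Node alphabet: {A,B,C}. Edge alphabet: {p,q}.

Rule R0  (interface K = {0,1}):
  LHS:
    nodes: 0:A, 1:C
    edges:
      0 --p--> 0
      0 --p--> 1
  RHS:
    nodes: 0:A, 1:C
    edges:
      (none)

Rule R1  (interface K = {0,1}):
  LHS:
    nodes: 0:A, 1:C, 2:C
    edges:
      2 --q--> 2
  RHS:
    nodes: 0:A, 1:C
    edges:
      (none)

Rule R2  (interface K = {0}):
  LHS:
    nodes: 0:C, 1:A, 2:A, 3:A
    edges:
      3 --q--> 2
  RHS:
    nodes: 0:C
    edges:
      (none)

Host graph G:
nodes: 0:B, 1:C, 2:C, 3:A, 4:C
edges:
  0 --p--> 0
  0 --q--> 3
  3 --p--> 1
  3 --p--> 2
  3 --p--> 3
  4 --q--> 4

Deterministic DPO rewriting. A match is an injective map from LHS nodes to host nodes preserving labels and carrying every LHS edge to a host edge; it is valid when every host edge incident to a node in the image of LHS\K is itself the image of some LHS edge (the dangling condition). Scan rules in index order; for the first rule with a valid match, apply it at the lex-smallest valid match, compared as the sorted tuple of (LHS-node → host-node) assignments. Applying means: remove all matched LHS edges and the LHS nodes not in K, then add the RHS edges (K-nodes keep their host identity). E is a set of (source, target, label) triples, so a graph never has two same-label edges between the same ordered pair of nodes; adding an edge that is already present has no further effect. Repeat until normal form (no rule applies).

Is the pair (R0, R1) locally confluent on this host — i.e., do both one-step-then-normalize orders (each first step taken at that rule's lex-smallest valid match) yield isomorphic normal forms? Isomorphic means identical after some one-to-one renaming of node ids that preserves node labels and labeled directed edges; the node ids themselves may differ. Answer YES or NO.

branch R0-first: apply at {0↦3, 1↦1} → |E|=4, then 1 more step(s) → NF |V|=4 |E|=3 V={0:B, 1:C, 2:C, 3:A} E=0-p->0 0-q->3 3-p->2
branch R1-first: apply at {0↦3, 1↦1, 2↦4} → |E|=5, then 1 more step(s) → NF |V|=4 |E|=3 V={0:B, 1:C, 2:C, 3:A} E=0-p->0 0-q->3 3-p->2
graphs isomorphic (equal up to label-preserving node renaming)

Answer: YES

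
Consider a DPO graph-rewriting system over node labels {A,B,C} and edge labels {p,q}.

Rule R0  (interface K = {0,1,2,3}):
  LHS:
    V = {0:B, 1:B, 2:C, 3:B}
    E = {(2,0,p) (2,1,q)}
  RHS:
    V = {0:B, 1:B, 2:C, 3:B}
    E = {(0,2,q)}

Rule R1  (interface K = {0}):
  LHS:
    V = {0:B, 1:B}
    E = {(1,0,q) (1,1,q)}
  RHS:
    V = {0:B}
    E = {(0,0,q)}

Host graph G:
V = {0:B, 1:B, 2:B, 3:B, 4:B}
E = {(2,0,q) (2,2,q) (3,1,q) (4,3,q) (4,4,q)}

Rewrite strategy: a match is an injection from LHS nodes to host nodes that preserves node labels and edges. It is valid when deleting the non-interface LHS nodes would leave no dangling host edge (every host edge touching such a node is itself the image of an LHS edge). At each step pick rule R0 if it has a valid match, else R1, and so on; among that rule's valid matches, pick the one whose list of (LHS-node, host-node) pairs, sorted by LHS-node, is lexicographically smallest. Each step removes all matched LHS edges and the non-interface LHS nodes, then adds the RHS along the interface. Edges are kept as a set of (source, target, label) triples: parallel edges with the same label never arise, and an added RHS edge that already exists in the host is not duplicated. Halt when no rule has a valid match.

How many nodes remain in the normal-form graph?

[0] host  ⇒  5 nodes, 5 edges  {2-q->0 2-q->2 3-q->1 4-q->3 4-q->4}
[1] R1 @ {0↦0, 1↦2}  ⇒  4 nodes, 4 edges  {0-q->0 3-q->1 4-q->3 4-q->4}
[2] R1 @ {0↦3, 1↦4}  ⇒  3 nodes, 3 edges  {0-q->0 3-q->1 3-q->3}
[3] R1 @ {0↦1, 1↦3}  ⇒  2 nodes, 2 edges  {0-q->0 1-q->1}
final graph: no rule applies after step 3
NF nodes: {0:B, 1:B}

Answer: 2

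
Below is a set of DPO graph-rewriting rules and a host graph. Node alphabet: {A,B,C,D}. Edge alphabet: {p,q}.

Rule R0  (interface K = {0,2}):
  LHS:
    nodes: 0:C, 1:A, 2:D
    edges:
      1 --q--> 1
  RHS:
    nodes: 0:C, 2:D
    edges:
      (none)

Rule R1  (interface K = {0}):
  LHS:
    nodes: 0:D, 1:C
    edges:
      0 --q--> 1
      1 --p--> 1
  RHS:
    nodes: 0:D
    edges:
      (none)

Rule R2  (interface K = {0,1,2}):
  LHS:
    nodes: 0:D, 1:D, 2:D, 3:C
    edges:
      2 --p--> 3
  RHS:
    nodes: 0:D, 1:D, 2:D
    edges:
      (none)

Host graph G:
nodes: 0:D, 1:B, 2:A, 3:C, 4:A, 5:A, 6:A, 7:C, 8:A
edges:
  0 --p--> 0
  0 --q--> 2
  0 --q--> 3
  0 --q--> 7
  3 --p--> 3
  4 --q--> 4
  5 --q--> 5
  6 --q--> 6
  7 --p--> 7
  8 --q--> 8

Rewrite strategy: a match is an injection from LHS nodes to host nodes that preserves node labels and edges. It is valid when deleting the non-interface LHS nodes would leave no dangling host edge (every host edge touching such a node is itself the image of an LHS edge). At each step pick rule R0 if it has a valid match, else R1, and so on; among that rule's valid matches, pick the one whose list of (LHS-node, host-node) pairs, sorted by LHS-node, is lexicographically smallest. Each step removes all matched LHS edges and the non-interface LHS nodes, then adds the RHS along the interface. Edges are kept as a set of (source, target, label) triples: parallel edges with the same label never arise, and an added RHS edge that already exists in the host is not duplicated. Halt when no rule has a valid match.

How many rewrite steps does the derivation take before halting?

Answer: 6

Steps:
start.  V:9 E:10  edges: 0-p->0 0-q->2 0-q->3 0-q->7 3-p->3 4-q->4 5-q->5 6-q->6 7-p->7 8-q->8
1. fire R0 via {0↦3, 1↦4, 2↦0}  →  V:8 E:9  edges: 0-p->0 0-q->2 0-q->3 0-q->7 3-p->3 5-q->5 6-q->6 7-p->7 8-q->8
2. fire R0 via {0↦3, 1↦5, 2↦0}  →  V:7 E:8  edges: 0-p->0 0-q->2 0-q->3 0-q->7 3-p->3 6-q->6 7-p->7 8-q->8
3. fire R0 via {0↦3, 1↦6, 2↦0}  →  V:6 E:7  edges: 0-p->0 0-q->2 0-q->3 0-q->7 3-p->3 7-p->7 8-q->8
4. fire R0 via {0↦3, 1↦8, 2↦0}  →  V:5 E:6  edges: 0-p->0 0-q->2 0-q->3 0-q->7 3-p->3 7-p->7
5. fire R1 via {0↦0, 1↦3}  →  V:4 E:4  edges: 0-p->0 0-q->2 0-q->7 7-p->7
6. fire R1 via {0↦0, 1↦7}  →  V:3 E:2  edges: 0-p->0 0-q->2
final graph: no rule applies after step 6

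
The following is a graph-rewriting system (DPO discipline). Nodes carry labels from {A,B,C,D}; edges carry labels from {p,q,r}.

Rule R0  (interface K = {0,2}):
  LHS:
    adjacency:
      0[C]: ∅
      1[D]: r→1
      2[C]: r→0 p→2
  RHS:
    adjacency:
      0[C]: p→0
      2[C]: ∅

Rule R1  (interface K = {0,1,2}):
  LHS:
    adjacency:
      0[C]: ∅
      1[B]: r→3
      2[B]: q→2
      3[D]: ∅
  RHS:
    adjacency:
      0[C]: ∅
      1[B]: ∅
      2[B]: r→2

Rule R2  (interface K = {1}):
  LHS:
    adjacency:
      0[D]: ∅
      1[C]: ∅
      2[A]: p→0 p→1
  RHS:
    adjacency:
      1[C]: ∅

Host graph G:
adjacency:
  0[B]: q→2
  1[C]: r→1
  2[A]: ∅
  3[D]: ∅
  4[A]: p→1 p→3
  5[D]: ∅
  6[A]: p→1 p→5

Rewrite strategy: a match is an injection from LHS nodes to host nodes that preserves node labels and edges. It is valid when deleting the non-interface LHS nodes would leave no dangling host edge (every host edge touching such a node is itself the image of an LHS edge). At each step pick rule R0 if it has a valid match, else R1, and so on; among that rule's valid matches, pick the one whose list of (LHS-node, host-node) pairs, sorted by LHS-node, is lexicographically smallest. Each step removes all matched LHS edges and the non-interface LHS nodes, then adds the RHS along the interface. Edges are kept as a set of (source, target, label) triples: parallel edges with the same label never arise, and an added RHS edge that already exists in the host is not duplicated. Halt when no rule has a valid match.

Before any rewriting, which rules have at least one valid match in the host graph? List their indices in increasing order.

Answer: [R2]

Rewrite trace:
R0: no valid match — LHS pattern not found
R1: no valid match — LHS pattern not found
R2: 2 valid matches — {0↦3, 1↦1, 2↦4}, {0↦5, 1↦1, 2↦6}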